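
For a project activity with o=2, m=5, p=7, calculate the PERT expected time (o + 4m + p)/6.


te = (o + 4m + p) / 6
= (2 + 4×5 + 7) / 6
= (2 + 20 + 7) / 6
= 29 / 6
= 4.83


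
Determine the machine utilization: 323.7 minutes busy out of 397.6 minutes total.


Utilization = busy / total × 100
= 323.7 / 397.6 × 100
= 81.4%


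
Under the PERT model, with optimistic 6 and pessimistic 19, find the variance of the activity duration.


σ² = ((p - o) / 6)² = (p - o)² / 36
= (19 - 6)² / 36
= 13² / 36
= 169 / 36
= 4.6944


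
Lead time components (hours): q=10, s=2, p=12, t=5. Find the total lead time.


Lead time = queue + setup + processing + transit
= 10 + 2 + 12 + 5
= 29 hours


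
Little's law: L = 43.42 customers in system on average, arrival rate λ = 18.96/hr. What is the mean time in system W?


Little's law: L = λW → W = L / λ
= 43.42 / 18.96
= 2.29 hours


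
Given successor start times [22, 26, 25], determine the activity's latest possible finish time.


LF = min of all successor start times
Successors start at: [22, 26, 25]
LF = min(22, 26, 25)
= 22


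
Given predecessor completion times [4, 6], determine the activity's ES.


ES = max of all predecessor completion times
Predecessors: [4, 6]
ES = max(4, 6)
= 6


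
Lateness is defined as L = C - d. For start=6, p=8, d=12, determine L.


Completion = 6 + 8 = 14
Lateness = C - d = 14 - 12
= 2


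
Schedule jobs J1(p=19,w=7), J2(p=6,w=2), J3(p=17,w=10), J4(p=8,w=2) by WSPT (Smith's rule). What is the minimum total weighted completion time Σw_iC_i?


WSPT order (by p/w): J3 → J1 → J2 → J4
  J3: C=17, w·C=10×17=170
  J1: C=36, w·C=7×36=252
  J2: C=42, w·C=2×42=84
  J4: C=50, w·C=2×50=100
Σ w·C = 606
= 606


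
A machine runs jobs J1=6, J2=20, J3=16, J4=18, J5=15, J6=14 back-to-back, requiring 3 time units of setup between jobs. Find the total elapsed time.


Makespan = Σ processing + (n-1) × setup
= (6 + 20 + 16 + 18 + 15 + 14) + (6-1)×3
= 89 + 15
= 104 time units


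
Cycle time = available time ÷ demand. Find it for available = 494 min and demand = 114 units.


Cycle time = available time / demand
= 494 / 114
= 4.33 min/unit


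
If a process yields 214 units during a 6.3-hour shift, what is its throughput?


Throughput = units / time
= 214 / 6.3
= 34.0 units/hour


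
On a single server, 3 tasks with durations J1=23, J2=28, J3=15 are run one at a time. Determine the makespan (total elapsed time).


Sequential makespan: sum all processing times
= 23 + 28 + 15
= 66 time units


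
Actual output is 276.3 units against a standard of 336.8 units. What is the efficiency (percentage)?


Efficiency = (actual / standard) × 100
= (276.3 / 336.8) × 100
= 82.0%


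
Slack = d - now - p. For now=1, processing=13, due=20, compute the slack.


Slack = due - current_time - processing
= 20 - 1 - 13
= 6


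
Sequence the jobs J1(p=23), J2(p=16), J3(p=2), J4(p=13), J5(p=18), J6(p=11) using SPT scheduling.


SPT: sort by shortest processing time
  J3: p=2
  J6: p=11
  J4: p=13
  J2: p=16
  J5: p=18
  J1: p=23
Order: J3 → J6 → J4 → J2 → J5 → J1


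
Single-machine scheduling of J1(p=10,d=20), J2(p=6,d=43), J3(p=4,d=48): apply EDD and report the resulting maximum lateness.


EDD order: J1 → J2 → J3
Completion and lateness:
  J1: C=10, d=20, L=10-20=-10
  J2: C=16, d=43, L=16-43=-27
  J3: C=20, d=48, L=20-48=-28
Lmax = max(-10, -27, -28)
= -10


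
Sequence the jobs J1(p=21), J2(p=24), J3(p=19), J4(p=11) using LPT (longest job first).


LPT: sort by longest processing time first
  J2: p=24
  J1: p=21
  J3: p=19
  J4: p=11
Order: J2 → J1 → J3 → J4


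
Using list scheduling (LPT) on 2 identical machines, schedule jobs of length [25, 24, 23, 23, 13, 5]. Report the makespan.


Jobs (LPT sorted): [25, 24, 23, 23, 13, 5]
Machines: 2
  J=25 → Machine 1 (load: 0+25=25)
  J=24 → Machine 2 (load: 0+24=24)
  J=23 → Machine 2 (load: 24+23=47)
  J=23 → Machine 1 (load: 25+23=48)
  J=13 → Machine 2 (load: 47+13=60)
  J=5 → Machine 1 (load: 48+5=53)
Machine loads: [53, 60]
Makespan = max = 60 time units


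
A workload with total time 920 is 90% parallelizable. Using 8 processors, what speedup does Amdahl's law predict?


Amdahl's law: T_p = T × ((1-p) + p/N)
= 920 × ((1-0.9) + 0.9/8)
= 920 × (0.10 + 0.1125)
= 920 × 0.2125
= 195.50
Speedup = 920/195.50
= 4.71×


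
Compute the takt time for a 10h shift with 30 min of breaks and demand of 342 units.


Available = 10×60 - 30 = 570 min
Takt time = 570 / 342
= 1.67 min/unit


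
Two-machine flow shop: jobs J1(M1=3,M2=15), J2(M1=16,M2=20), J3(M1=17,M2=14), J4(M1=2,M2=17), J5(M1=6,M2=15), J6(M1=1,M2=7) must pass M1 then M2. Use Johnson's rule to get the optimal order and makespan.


Johnson's rule:
Group 1 (M1≤M2, sort by M1): ['J6', 'J4', 'J1', 'J5', 'J2']
Group 2 (M1>M2, sort desc M2): ['J3']
Sequence: J6 → J4 → J1 → J5 → J2 → J3
Makespan calculation:
  J6: M1 done=1, M2 done=8
  J4: M1 done=3, M2 done=25
  J1: M1 done=6, M2 done=40
  J5: M1 done=12, M2 done=55
  J2: M1 done=28, M2 done=75
  J3: M1 done=45, M2 done=89
= Sequence: J6 → J4 → J1 → J5 → J2 → J3, Makespan: 89


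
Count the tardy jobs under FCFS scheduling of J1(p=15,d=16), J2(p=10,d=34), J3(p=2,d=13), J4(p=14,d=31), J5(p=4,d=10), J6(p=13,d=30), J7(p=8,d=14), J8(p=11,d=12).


Completion vs due date:
  J1: C=15, d=16 → on time
  J2: C=25, d=34 → on time
  J3: C=27, d=13 → TARDY
  J4: C=41, d=31 → TARDY
  J5: C=45, d=10 → TARDY
  J6: C=58, d=30 → TARDY
  J7: C=66, d=14 → TARDY
  J8: C=77, d=12 → TARDY
Tardy jobs: J3, J4, J5, J6, J7, J8
Count = 6


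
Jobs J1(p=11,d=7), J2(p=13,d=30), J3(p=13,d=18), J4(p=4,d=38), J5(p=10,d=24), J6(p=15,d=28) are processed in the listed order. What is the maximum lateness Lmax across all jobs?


Lateness per job (L = C - d):
  J1: C=11, d=7, L=4
  J2: C=24, d=30, L=-6
  J3: C=37, d=18, L=19
  J4: C=41, d=38, L=3
  J5: C=51, d=24, L=27
  J6: C=66, d=28, L=38
Lmax = max(4, -6, 19, 3, 27, 38)
= 38


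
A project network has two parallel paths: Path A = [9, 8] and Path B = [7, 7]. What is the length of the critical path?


Path A: 9 + 8 = 17
Path B: 7 + 7 = 14
Critical path = longest = max(17, 14)
= 17 (Path A)


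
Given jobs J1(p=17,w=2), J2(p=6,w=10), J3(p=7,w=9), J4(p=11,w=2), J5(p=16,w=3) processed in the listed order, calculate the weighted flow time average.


Completion times:
  J1: C=17, w×C=2×17=34
  J2: C=23, w×C=10×23=230
  J3: C=30, w×C=9×30=270
  J4: C=41, w×C=2×41=82
  J5: C=57, w×C=3×57=171
Sum w×C = 787
Sum w = 26
Weighted avg = 787/26
= 30.27


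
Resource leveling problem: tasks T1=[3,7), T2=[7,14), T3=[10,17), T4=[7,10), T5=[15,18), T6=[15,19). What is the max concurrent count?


Check each time point for overlaps:
  t=15: 3 tasks active (T3, T5, T6)
Max concurrent = 3


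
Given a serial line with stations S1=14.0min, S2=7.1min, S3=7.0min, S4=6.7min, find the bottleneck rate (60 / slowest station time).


Bottleneck = longest station time
Station times: [14.0, 7.1, 7.0, 6.7]
Max = 14.0 min
Rate = 60 / 14.0
= 4.29 units/hour (bottleneck: 14.0min)


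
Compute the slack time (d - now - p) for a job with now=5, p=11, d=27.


Slack = due - current_time - processing
= 27 - 5 - 11
= 11


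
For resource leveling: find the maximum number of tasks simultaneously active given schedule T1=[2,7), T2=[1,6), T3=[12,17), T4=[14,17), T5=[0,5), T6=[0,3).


Check each time point for overlaps:
  t=2: 4 tasks active (T1, T2, T5, T6)
Max concurrent = 4


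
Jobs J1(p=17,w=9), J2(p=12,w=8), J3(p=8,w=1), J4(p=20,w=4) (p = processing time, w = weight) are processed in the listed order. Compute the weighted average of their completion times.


Completion times:
  J1: C=17, w×C=9×17=153
  J2: C=29, w×C=8×29=232
  J3: C=37, w×C=1×37=37
  J4: C=57, w×C=4×57=228
Sum w×C = 650
Sum w = 22
Weighted avg = 650/22
= 29.55


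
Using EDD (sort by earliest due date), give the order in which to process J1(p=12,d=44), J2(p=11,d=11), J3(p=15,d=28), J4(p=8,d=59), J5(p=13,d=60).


EDD: sort by earliest due date
  J2: d=11, p=11
  J3: d=28, p=15
  J1: d=44, p=12
  J4: d=59, p=8
  J5: d=60, p=13
Order: J2 → J3 → J1 → J4 → J5


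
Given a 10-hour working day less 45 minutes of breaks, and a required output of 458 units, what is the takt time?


Available = 10×60 - 45 = 555 min
Takt time = 555 / 458
= 1.21 min/unit


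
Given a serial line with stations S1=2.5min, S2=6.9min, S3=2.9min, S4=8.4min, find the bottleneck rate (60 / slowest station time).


Bottleneck = longest station time
Station times: [2.5, 6.9, 2.9, 8.4]
Max = 8.4 min
Rate = 60 / 8.4
= 7.14 units/hour (bottleneck: 8.4min)


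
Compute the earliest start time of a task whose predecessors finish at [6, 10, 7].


ES = max of all predecessor completion times
Predecessors: [6, 10, 7]
ES = max(6, 10, 7)
= 10


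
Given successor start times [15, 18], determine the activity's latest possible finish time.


LF = min of all successor start times
Successors start at: [15, 18]
LF = min(15, 18)
= 15


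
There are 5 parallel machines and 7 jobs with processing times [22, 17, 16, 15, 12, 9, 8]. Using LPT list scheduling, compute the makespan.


Jobs (LPT sorted): [22, 17, 16, 15, 12, 9, 8]
Machines: 5
  J=22 → Machine 1 (load: 0+22=22)
  J=17 → Machine 2 (load: 0+17=17)
  J=16 → Machine 3 (load: 0+16=16)
  J=15 → Machine 4 (load: 0+15=15)
  J=12 → Machine 5 (load: 0+12=12)
  J=9 → Machine 5 (load: 12+9=21)
  J=8 → Machine 4 (load: 15+8=23)
Machine loads: [22, 17, 16, 23, 21]
Makespan = max = 23 time units


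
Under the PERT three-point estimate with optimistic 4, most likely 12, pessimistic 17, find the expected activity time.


te = (o + 4m + p) / 6
= (4 + 4×12 + 17) / 6
= (4 + 48 + 17) / 6
= 69 / 6
= 11.50


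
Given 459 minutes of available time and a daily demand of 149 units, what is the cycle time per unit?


Cycle time = available time / demand
= 459 / 149
= 3.08 min/unit


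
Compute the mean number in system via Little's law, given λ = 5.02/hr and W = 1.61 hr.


Little's law: L = λ × W
= 5.02 × 1.61
= 8.08


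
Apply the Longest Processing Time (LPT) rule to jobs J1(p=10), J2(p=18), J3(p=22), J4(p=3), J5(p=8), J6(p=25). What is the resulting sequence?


LPT: sort by longest processing time first
  J6: p=25
  J3: p=22
  J2: p=18
  J1: p=10
  J5: p=8
  J4: p=3
Order: J6 → J3 → J2 → J1 → J5 → J4


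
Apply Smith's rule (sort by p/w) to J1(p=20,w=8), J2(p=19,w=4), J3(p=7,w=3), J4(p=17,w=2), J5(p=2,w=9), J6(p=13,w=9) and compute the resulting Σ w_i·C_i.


WSPT order (by p/w): J5 → J6 → J3 → J1 → J2 → J4
  J5: C=2, w·C=9×2=18
  J6: C=15, w·C=9×15=135
  J3: C=22, w·C=3×22=66
  J1: C=42, w·C=8×42=336
  J2: C=61, w·C=4×61=244
  J4: C=78, w·C=2×78=156
Σ w·C = 955
= 955


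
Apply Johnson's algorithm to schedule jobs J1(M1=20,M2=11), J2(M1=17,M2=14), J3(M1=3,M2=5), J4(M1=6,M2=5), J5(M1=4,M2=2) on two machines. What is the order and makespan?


Johnson's rule:
Group 1 (M1≤M2, sort by M1): ['J3']
Group 2 (M1>M2, sort desc M2): ['J2', 'J1', 'J4', 'J5']
Sequence: J3 → J2 → J1 → J4 → J5
Makespan calculation:
  J3: M1 done=3, M2 done=8
  J2: M1 done=20, M2 done=34
  J1: M1 done=40, M2 done=51
  J4: M1 done=46, M2 done=56
  J5: M1 done=50, M2 done=58
= Sequence: J3 → J2 → J1 → J4 → J5, Makespan: 58


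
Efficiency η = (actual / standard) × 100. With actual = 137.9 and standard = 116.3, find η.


Efficiency = (actual / standard) × 100
= (137.9 / 116.3) × 100
= 118.6%


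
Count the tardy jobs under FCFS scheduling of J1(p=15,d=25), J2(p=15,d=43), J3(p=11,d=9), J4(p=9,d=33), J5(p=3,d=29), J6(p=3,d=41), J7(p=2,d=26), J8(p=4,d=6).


Completion vs due date:
  J1: C=15, d=25 → on time
  J2: C=30, d=43 → on time
  J3: C=41, d=9 → TARDY
  J4: C=50, d=33 → TARDY
  J5: C=53, d=29 → TARDY
  J6: C=56, d=41 → TARDY
  J7: C=58, d=26 → TARDY
  J8: C=62, d=6 → TARDY
Tardy jobs: J3, J4, J5, J6, J7, J8
Count = 6


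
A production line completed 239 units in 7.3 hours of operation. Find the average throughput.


Throughput = units / time
= 239 / 7.3
= 32.7 units/hour


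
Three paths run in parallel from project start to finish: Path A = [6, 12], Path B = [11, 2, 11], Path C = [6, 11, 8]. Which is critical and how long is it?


Path A: 6 + 12 = 18
Path B: 11 + 2 + 11 = 24
Path C: 6 + 11 + 8 = 25
Critical path = longest = max(18, 24, 25)
= 25 (Path C)


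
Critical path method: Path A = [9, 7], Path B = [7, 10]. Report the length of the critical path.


Path A: 9 + 7 = 16
Path B: 7 + 10 = 17
Critical path = longest = max(16, 17)
= 17 (Path B)


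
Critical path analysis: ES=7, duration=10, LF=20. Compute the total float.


EF = ES + duration = 7 + 10 = 17
LS = LF - duration = 20 - 10 = 10
Total Float = LF - EF = 20 - 17
(or LS - ES = 10 - 7)
= 3


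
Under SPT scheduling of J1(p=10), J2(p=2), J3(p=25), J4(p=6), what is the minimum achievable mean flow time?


SPT order: J2 → J4 → J1 → J3
Completion times:
  J2: C=2
  J4: C=8
  J1: C=18
  J3: C=43
Sum = 71, n = 4
Mean flow = 71/4
= 17.75


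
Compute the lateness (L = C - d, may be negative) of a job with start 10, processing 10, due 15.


Completion = 10 + 10 = 20
Lateness = C - d = 20 - 15
= 5


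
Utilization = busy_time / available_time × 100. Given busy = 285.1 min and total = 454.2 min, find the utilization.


Utilization = busy / total × 100
= 285.1 / 454.2 × 100
= 62.8%


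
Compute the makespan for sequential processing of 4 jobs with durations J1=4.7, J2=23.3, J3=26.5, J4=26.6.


Sequential makespan: sum all processing times
= 4.7 + 23.3 + 26.5 + 26.6
= 81.1 time units


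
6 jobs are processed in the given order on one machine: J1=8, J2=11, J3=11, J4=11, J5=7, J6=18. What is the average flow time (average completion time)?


Completion times:
  J1: completes at 8
  J2: completes at 19
  J3: completes at 30
  J4: completes at 41
  J5: completes at 48
  J6: completes at 66
Sum = 212
Average = 212/6
= 35.33


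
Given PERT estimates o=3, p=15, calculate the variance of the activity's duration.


σ² = ((p - o) / 6)² = (p - o)² / 36
= (15 - 3)² / 36
= 12² / 36
= 144 / 36
= 4.0000


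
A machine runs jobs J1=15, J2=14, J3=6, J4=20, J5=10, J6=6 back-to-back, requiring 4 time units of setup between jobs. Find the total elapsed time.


Makespan = Σ processing + (n-1) × setup
= (15 + 14 + 6 + 20 + 10 + 6) + (6-1)×4
= 71 + 20
= 91 time units


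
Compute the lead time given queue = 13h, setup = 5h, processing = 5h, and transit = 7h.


Lead time = queue + setup + processing + transit
= 13 + 5 + 5 + 7
= 30 hours


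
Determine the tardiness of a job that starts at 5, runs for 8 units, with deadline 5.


Completion = start + processing = 5 + 8 = 13
Tardiness = max(0, C - d) = max(0, 13 - 5)
= max(0, 8)
= 8


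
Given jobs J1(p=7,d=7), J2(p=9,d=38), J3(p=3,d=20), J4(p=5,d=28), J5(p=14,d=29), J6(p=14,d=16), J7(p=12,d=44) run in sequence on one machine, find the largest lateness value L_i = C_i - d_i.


Lateness per job (L = C - d):
  J1: C=7, d=7, L=0
  J2: C=16, d=38, L=-22
  J3: C=19, d=20, L=-1
  J4: C=24, d=28, L=-4
  J5: C=38, d=29, L=9
  J6: C=52, d=16, L=36
  J7: C=64, d=44, L=20
Lmax = max(0, -22, -1, -4, 9, 36, 20)
= 36


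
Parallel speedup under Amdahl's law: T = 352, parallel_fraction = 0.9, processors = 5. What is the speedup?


Amdahl's law: T_p = T × ((1-p) + p/N)
= 352 × ((1-0.9) + 0.9/5)
= 352 × (0.10 + 0.1800)
= 352 × 0.2800
= 98.56
Speedup = 352/98.56
= 3.57×


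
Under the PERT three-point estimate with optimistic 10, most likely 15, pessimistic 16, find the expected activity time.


te = (o + 4m + p) / 6
= (10 + 4×15 + 16) / 6
= (10 + 60 + 16) / 6
= 86 / 6
= 14.33


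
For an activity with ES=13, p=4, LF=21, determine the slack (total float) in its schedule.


EF = ES + duration = 13 + 4 = 17
LS = LF - duration = 21 - 4 = 17
Total Float = LF - EF = 21 - 17
(or LS - ES = 17 - 13)
= 4


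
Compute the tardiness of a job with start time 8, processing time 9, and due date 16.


Completion = start + processing = 8 + 9 = 17
Tardiness = max(0, C - d) = max(0, 17 - 16)
= max(0, 1)
= 1


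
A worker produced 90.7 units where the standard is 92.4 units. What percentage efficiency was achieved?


Efficiency = (actual / standard) × 100
= (90.7 / 92.4) × 100
= 98.2%


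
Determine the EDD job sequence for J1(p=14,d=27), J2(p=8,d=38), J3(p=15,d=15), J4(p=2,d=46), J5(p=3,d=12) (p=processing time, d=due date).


EDD: sort by earliest due date
  J5: d=12, p=3
  J3: d=15, p=15
  J1: d=27, p=14
  J2: d=38, p=8
  J4: d=46, p=2
Order: J5 → J3 → J1 → J2 → J4


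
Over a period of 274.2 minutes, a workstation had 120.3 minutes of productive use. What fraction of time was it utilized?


Utilization = busy / total × 100
= 120.3 / 274.2 × 100
= 43.9%


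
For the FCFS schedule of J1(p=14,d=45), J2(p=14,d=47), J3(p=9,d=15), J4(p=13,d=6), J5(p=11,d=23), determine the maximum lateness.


Lateness per job (L = C - d):
  J1: C=14, d=45, L=-31
  J2: C=28, d=47, L=-19
  J3: C=37, d=15, L=22
  J4: C=50, d=6, L=44
  J5: C=61, d=23, L=38
Lmax = max(-31, -19, 22, 44, 38)
= 44


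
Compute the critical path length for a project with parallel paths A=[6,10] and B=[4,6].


Path A: 6 + 10 = 16
Path B: 4 + 6 = 10
Critical path = longest = max(16, 10)
= 16 (Path A)


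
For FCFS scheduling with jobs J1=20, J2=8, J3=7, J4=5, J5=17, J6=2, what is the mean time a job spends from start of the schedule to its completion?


Completion times:
  J1: completes at 20
  J2: completes at 28
  J3: completes at 35
  J4: completes at 40
  J5: completes at 57
  J6: completes at 59
Sum = 239
Average = 239/6
= 39.83


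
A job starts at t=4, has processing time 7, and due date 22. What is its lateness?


Completion = 4 + 7 = 11
Lateness = C - d = 11 - 22
= -11


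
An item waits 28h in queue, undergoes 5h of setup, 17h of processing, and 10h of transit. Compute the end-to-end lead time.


Lead time = queue + setup + processing + transit
= 28 + 5 + 17 + 10
= 60 hours


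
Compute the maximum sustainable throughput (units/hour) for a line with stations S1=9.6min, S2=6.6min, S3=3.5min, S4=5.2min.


Bottleneck = longest station time
Station times: [9.6, 6.6, 3.5, 5.2]
Max = 9.6 min
Rate = 60 / 9.6
= 6.25 units/hour (bottleneck: 9.6min)


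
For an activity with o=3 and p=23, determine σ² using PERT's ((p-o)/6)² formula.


σ² = ((p - o) / 6)² = (p - o)² / 36
= (23 - 3)² / 36
= 20² / 36
= 400 / 36
= 11.1111


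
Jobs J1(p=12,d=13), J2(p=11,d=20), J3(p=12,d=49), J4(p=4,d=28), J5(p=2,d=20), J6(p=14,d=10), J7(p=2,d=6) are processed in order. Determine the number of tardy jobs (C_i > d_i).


Completion vs due date:
  J1: C=12, d=13 → on time
  J2: C=23, d=20 → TARDY
  J3: C=35, d=49 → on time
  J4: C=39, d=28 → TARDY
  J5: C=41, d=20 → TARDY
  J6: C=55, d=10 → TARDY
  J7: C=57, d=6 → TARDY
Tardy jobs: J2, J4, J5, J6, J7
Count = 5


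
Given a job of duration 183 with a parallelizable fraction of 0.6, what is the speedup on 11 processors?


Amdahl's law: T_p = T × ((1-p) + p/N)
= 183 × ((1-0.6) + 0.6/11)
= 183 × (0.40 + 0.0545)
= 183 × 0.4545
= 83.18
Speedup = 183/83.18
= 2.20×


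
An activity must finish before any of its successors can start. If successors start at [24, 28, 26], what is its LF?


LF = min of all successor start times
Successors start at: [24, 28, 26]
LF = min(24, 28, 26)
= 24


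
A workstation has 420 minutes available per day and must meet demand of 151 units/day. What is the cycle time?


Cycle time = available time / demand
= 420 / 151
= 2.78 min/unit


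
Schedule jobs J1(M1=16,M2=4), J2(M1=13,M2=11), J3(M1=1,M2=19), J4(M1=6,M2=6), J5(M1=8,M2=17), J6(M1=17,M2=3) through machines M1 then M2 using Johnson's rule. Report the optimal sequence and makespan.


Johnson's rule:
Group 1 (M1≤M2, sort by M1): ['J3', 'J4', 'J5']
Group 2 (M1>M2, sort desc M2): ['J2', 'J1', 'J6']
Sequence: J3 → J4 → J5 → J2 → J1 → J6
Makespan calculation:
  J3: M1 done=1, M2 done=20
  J4: M1 done=7, M2 done=26
  J5: M1 done=15, M2 done=43
  J2: M1 done=28, M2 done=54
  J1: M1 done=44, M2 done=58
  J6: M1 done=61, M2 done=64
= Sequence: J3 → J4 → J5 → J2 → J1 → J6, Makespan: 64


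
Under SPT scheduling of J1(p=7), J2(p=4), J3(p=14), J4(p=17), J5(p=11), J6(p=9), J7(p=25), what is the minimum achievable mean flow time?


SPT order: J2 → J1 → J6 → J5 → J3 → J4 → J7
Completion times:
  J2: C=4
  J1: C=11
  J6: C=20
  J5: C=31
  J3: C=45
  J4: C=62
  J7: C=87
Sum = 260, n = 7
Mean flow = 260/7
= 37.14


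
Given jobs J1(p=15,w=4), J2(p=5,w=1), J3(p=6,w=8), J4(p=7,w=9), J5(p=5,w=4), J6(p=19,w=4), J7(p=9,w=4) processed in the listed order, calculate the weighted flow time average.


Completion times:
  J1: C=15, w×C=4×15=60
  J2: C=20, w×C=1×20=20
  J3: C=26, w×C=8×26=208
  J4: C=33, w×C=9×33=297
  J5: C=38, w×C=4×38=152
  J6: C=57, w×C=4×57=228
  J7: C=66, w×C=4×66=264
Sum w×C = 1229
Sum w = 34
Weighted avg = 1229/34
= 36.15


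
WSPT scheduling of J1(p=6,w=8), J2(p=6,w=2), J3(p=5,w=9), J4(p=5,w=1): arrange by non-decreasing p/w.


WSPT (Smith's rule): sort by p/w ascending
  J3: p/w = 5/9 = 0.556
  J1: p/w = 6/8 = 0.750
  J2: p/w = 6/2 = 3.000
  J4: p/w = 5/1 = 5.000
Order: J3 → J1 → J2 → J4


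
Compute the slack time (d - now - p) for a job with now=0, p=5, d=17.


Slack = due - current_time - processing
= 17 - 0 - 5
= 12


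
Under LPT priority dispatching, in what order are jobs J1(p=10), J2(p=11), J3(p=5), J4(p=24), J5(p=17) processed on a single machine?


LPT: sort by longest processing time first
  J4: p=24
  J5: p=17
  J2: p=11
  J1: p=10
  J3: p=5
Order: J4 → J5 → J2 → J1 → J3


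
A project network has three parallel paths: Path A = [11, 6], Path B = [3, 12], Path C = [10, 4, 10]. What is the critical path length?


Path A: 11 + 6 = 17
Path B: 3 + 12 = 15
Path C: 10 + 4 + 10 = 24
Critical path = longest = max(17, 15, 24)
= 24 (Path C)


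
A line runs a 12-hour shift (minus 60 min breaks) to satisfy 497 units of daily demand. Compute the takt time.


Available = 12×60 - 60 = 660 min
Takt time = 660 / 497
= 1.33 min/unit


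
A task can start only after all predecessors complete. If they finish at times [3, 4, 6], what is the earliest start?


ES = max of all predecessor completion times
Predecessors: [3, 4, 6]
ES = max(3, 4, 6)
= 6


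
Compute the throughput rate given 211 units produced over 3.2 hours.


Throughput = units / time
= 211 / 3.2
= 65.9 units/hour


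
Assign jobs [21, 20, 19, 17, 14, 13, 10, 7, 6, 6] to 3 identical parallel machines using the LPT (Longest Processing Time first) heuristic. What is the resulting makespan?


Jobs (LPT sorted): [21, 20, 19, 17, 14, 13, 10, 7, 6, 6]
Machines: 3
  J=21 → Machine 1 (load: 0+21=21)
  J=20 → Machine 2 (load: 0+20=20)
  J=19 → Machine 3 (load: 0+19=19)
  J=17 → Machine 3 (load: 19+17=36)
  J=14 → Machine 2 (load: 20+14=34)
  J=13 → Machine 1 (load: 21+13=34)
  J=10 → Machine 1 (load: 34+10=44)
  J=7 → Machine 2 (load: 34+7=41)
  J=6 → Machine 3 (load: 36+6=42)
  J=6 → Machine 2 (load: 41+6=47)
Machine loads: [44, 47, 42]
Makespan = max = 47 time units


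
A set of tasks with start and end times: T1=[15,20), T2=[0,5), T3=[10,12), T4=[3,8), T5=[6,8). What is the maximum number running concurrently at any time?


Check each time point for overlaps:
  t=3: 2 tasks active (T2, T4)
Max concurrent = 2


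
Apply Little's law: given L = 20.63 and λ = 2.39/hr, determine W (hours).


Little's law: L = λW → W = L / λ
= 20.63 / 2.39
= 8.63 hours


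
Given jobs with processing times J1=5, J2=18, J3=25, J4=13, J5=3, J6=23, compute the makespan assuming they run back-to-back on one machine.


Sequential makespan: sum all processing times
= 5 + 18 + 25 + 13 + 3 + 23
= 87 time units


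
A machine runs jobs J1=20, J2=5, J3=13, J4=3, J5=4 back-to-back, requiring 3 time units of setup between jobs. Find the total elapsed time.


Makespan = Σ processing + (n-1) × setup
= (20 + 5 + 13 + 3 + 4) + (5-1)×3
= 45 + 12
= 57 time units


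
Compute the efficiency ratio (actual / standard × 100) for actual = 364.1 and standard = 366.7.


Efficiency = (actual / standard) × 100
= (364.1 / 366.7) × 100
= 99.3%


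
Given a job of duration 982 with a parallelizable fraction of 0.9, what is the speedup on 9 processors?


Amdahl's law: T_p = T × ((1-p) + p/N)
= 982 × ((1-0.9) + 0.9/9)
= 982 × (0.10 + 0.1000)
= 982 × 0.2000
= 196.40
Speedup = 982/196.40
= 5.00×


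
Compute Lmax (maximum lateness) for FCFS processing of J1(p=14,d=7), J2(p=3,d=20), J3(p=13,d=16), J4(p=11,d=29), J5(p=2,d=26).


Lateness per job (L = C - d):
  J1: C=14, d=7, L=7
  J2: C=17, d=20, L=-3
  J3: C=30, d=16, L=14
  J4: C=41, d=29, L=12
  J5: C=43, d=26, L=17
Lmax = max(7, -3, 14, 12, 17)
= 17


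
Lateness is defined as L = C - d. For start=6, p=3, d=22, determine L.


Completion = 6 + 3 = 9
Lateness = C - d = 9 - 22
= -13


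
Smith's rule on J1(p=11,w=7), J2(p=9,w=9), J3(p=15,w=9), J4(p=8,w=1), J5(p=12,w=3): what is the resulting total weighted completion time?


WSPT order (by p/w): J2 → J1 → J3 → J5 → J4
  J2: C=9, w·C=9×9=81
  J1: C=20, w·C=7×20=140
  J3: C=35, w·C=9×35=315
  J5: C=47, w·C=3×47=141
  J4: C=55, w·C=1×55=55
Σ w·C = 732
= 732


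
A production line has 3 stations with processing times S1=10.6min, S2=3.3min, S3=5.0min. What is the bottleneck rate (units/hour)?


Bottleneck = longest station time
Station times: [10.6, 3.3, 5.0]
Max = 10.6 min
Rate = 60 / 10.6
= 5.66 units/hour (bottleneck: 10.6min)


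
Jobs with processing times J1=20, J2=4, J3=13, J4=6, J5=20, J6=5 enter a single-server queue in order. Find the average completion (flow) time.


Completion times:
  J1: completes at 20
  J2: completes at 24
  J3: completes at 37
  J4: completes at 43
  J5: completes at 63
  J6: completes at 68
Sum = 255
Average = 255/6
= 42.50


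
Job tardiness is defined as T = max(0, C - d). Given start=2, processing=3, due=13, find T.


Completion = start + processing = 2 + 3 = 5
Tardiness = max(0, C - d) = max(0, 5 - 13)
= max(0, -8)
= 0


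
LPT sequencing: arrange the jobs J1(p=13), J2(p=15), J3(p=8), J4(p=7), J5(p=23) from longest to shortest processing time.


LPT: sort by longest processing time first
  J5: p=23
  J2: p=15
  J1: p=13
  J3: p=8
  J4: p=7
Order: J5 → J2 → J1 → J3 → J4


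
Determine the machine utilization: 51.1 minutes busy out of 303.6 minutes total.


Utilization = busy / total × 100
= 51.1 / 303.6 × 100
= 16.8%


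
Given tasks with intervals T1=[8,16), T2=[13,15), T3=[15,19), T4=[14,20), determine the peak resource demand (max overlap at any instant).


Check each time point for overlaps:
  t=14: 3 tasks active (T1, T2, T4)
Max concurrent = 3


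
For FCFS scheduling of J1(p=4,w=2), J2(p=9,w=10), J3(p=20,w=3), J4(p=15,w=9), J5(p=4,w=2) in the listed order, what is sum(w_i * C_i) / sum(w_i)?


Completion times:
  J1: C=4, w×C=2×4=8
  J2: C=13, w×C=10×13=130
  J3: C=33, w×C=3×33=99
  J4: C=48, w×C=9×48=432
  J5: C=52, w×C=2×52=104
Sum w×C = 773
Sum w = 26
Weighted avg = 773/26
= 29.73


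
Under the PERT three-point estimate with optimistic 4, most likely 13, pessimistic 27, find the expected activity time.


te = (o + 4m + p) / 6
= (4 + 4×13 + 27) / 6
= (4 + 52 + 27) / 6
= 83 / 6
= 13.83


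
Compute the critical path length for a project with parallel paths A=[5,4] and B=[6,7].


Path A: 5 + 4 = 9
Path B: 6 + 7 = 13
Critical path = longest = max(9, 13)
= 13 (Path B)


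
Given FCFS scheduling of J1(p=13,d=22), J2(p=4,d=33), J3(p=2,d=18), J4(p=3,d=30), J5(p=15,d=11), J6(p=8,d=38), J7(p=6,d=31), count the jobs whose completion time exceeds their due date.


Completion vs due date:
  J1: C=13, d=22 → on time
  J2: C=17, d=33 → on time
  J3: C=19, d=18 → TARDY
  J4: C=22, d=30 → on time
  J5: C=37, d=11 → TARDY
  J6: C=45, d=38 → TARDY
  J7: C=51, d=31 → TARDY
Tardy jobs: J3, J5, J6, J7
Count = 4


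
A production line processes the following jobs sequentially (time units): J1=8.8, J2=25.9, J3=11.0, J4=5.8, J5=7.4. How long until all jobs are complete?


Sequential makespan: sum all processing times
= 8.8 + 25.9 + 11.0 + 5.8 + 7.4
= 58.9 time units


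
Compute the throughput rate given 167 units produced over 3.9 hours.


Throughput = units / time
= 167 / 3.9
= 42.8 units/hour


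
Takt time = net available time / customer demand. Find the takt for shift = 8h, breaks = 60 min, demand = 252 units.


Available = 8×60 - 60 = 420 min
Takt time = 420 / 252
= 1.67 min/unit


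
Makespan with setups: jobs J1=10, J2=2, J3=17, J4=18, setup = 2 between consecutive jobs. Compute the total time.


Makespan = Σ processing + (n-1) × setup
= (10 + 2 + 17 + 18) + (4-1)×2
= 47 + 6
= 53 time units


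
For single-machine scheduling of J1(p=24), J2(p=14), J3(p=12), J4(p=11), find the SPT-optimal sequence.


SPT: sort by shortest processing time
  J4: p=11
  J3: p=12
  J2: p=14
  J1: p=24
Order: J4 → J3 → J2 → J1


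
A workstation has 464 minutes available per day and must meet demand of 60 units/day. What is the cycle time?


Cycle time = available time / demand
= 464 / 60
= 7.73 min/unit


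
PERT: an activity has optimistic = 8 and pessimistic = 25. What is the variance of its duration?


σ² = ((p - o) / 6)² = (p - o)² / 36
= (25 - 8)² / 36
= 17² / 36
= 289 / 36
= 8.0278


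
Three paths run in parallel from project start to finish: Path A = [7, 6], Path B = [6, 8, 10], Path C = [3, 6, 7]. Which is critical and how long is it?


Path A: 7 + 6 = 13
Path B: 6 + 8 + 10 = 24
Path C: 3 + 6 + 7 = 16
Critical path = longest = max(13, 24, 16)
= 24 (Path B)


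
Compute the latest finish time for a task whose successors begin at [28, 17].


LF = min of all successor start times
Successors start at: [28, 17]
LF = min(28, 17)
= 17


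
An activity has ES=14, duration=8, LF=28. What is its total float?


EF = ES + duration = 14 + 8 = 22
LS = LF - duration = 28 - 8 = 20
Total Float = LF - EF = 28 - 22
(or LS - ES = 20 - 14)
= 6


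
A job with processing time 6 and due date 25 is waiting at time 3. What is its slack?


Slack = due - current_time - processing
= 25 - 3 - 6
= 16


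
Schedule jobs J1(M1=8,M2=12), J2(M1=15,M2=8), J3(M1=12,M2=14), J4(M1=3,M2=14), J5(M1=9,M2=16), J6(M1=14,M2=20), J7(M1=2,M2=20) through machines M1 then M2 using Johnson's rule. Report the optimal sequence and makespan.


Johnson's rule:
Group 1 (M1≤M2, sort by M1): ['J7', 'J4', 'J1', 'J5', 'J3', 'J6']
Group 2 (M1>M2, sort desc M2): ['J2']
Sequence: J7 → J4 → J1 → J5 → J3 → J6 → J2
Makespan calculation:
  J7: M1 done=2, M2 done=22
  J4: M1 done=5, M2 done=36
  J1: M1 done=13, M2 done=48
  J5: M1 done=22, M2 done=64
  J3: M1 done=34, M2 done=78
  J6: M1 done=48, M2 done=98
  J2: M1 done=63, M2 done=106
= Sequence: J7 → J4 → J1 → J5 → J3 → J6 → J2, Makespan: 106


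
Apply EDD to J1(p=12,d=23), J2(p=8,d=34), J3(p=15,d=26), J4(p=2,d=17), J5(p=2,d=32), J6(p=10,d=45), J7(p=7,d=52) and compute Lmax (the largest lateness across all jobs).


EDD order: J4 → J1 → J3 → J5 → J2 → J6 → J7
Completion and lateness:
  J4: C=2, d=17, L=2-17=-15
  J1: C=14, d=23, L=14-23=-9
  J3: C=29, d=26, L=29-26=3
  J5: C=31, d=32, L=31-32=-1
  J2: C=39, d=34, L=39-34=5
  J6: C=49, d=45, L=49-45=4
  J7: C=56, d=52, L=56-52=4
Lmax = max(-15, -9, 3, -1, 5, 4, 4)
= 5


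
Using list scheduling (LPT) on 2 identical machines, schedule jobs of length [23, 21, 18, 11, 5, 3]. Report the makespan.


Jobs (LPT sorted): [23, 21, 18, 11, 5, 3]
Machines: 2
  J=23 → Machine 1 (load: 0+23=23)
  J=21 → Machine 2 (load: 0+21=21)
  J=18 → Machine 2 (load: 21+18=39)
  J=11 → Machine 1 (load: 23+11=34)
  J=5 → Machine 1 (load: 34+5=39)
  J=3 → Machine 1 (load: 39+3=42)
Machine loads: [42, 39]
Makespan = max = 42 time units


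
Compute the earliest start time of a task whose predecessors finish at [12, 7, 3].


ES = max of all predecessor completion times
Predecessors: [12, 7, 3]
ES = max(12, 7, 3)
= 12


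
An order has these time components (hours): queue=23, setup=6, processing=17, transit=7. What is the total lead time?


Lead time = queue + setup + processing + transit
= 23 + 6 + 17 + 7
= 53 hours


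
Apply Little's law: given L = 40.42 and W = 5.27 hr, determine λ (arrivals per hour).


Little's law: L = λW → λ = L / W
= 40.42 / 5.27
= 7.67 per hour


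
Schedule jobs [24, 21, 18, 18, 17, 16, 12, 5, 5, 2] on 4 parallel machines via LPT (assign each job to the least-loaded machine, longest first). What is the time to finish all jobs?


Jobs (LPT sorted): [24, 21, 18, 18, 17, 16, 12, 5, 5, 2]
Machines: 4
  J=24 → Machine 1 (load: 0+24=24)
  J=21 → Machine 2 (load: 0+21=21)
  J=18 → Machine 3 (load: 0+18=18)
  J=18 → Machine 4 (load: 0+18=18)
  J=17 → Machine 3 (load: 18+17=35)
  J=16 → Machine 4 (load: 18+16=34)
  J=12 → Machine 2 (load: 21+12=33)
  J=5 → Machine 1 (load: 24+5=29)
  J=5 → Machine 1 (load: 29+5=34)
  J=2 → Machine 2 (load: 33+2=35)
Machine loads: [34, 35, 35, 34]
Makespan = max = 35 time units


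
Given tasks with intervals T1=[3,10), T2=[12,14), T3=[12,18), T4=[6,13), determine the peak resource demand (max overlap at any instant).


Check each time point for overlaps:
  t=12: 3 tasks active (T2, T3, T4)
Max concurrent = 3


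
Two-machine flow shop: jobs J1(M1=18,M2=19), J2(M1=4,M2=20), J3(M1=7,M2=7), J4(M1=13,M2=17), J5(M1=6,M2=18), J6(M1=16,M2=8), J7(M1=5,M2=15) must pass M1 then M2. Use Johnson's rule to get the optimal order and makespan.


Johnson's rule:
Group 1 (M1≤M2, sort by M1): ['J2', 'J7', 'J5', 'J3', 'J4', 'J1']
Group 2 (M1>M2, sort desc M2): ['J6']
Sequence: J2 → J7 → J5 → J3 → J4 → J1 → J6
Makespan calculation:
  J2: M1 done=4, M2 done=24
  J7: M1 done=9, M2 done=39
  J5: M1 done=15, M2 done=57
  J3: M1 done=22, M2 done=64
  J4: M1 done=35, M2 done=81
  J1: M1 done=53, M2 done=100
  J6: M1 done=69, M2 done=108
= Sequence: J2 → J7 → J5 → J3 → J4 → J1 → J6, Makespan: 108


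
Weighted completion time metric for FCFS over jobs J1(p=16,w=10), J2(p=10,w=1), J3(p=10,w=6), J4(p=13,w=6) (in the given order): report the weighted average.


Completion times:
  J1: C=16, w×C=10×16=160
  J2: C=26, w×C=1×26=26
  J3: C=36, w×C=6×36=216
  J4: C=49, w×C=6×49=294
Sum w×C = 696
Sum w = 23
Weighted avg = 696/23
= 30.26


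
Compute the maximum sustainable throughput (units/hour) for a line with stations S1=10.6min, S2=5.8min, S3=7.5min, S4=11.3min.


Bottleneck = longest station time
Station times: [10.6, 5.8, 7.5, 11.3]
Max = 11.3 min
Rate = 60 / 11.3
= 5.31 units/hour (bottleneck: 11.3min)


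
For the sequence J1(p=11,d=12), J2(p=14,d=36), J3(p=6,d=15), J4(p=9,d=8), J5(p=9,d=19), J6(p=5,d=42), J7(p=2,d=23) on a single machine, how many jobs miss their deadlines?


Completion vs due date:
  J1: C=11, d=12 → on time
  J2: C=25, d=36 → on time
  J3: C=31, d=15 → TARDY
  J4: C=40, d=8 → TARDY
  J5: C=49, d=19 → TARDY
  J6: C=54, d=42 → TARDY
  J7: C=56, d=23 → TARDY
Tardy jobs: J3, J4, J5, J6, J7
Count = 5


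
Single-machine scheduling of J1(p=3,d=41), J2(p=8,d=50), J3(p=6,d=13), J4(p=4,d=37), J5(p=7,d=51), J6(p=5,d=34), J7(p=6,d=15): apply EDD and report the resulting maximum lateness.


EDD order: J3 → J7 → J6 → J4 → J1 → J2 → J5
Completion and lateness:
  J3: C=6, d=13, L=6-13=-7
  J7: C=12, d=15, L=12-15=-3
  J6: C=17, d=34, L=17-34=-17
  J4: C=21, d=37, L=21-37=-16
  J1: C=24, d=41, L=24-41=-17
  J2: C=32, d=50, L=32-50=-18
  J5: C=39, d=51, L=39-51=-12
Lmax = max(-7, -3, -17, -16, -17, -18, -12)
= -3


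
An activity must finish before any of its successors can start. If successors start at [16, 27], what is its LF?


LF = min of all successor start times
Successors start at: [16, 27]
LF = min(16, 27)
= 16


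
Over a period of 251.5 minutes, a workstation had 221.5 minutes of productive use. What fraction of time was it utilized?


Utilization = busy / total × 100
= 221.5 / 251.5 × 100
= 88.1%


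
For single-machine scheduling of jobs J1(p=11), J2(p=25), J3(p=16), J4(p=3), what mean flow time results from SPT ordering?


SPT order: J4 → J1 → J3 → J2
Completion times:
  J4: C=3
  J1: C=14
  J3: C=30
  J2: C=55
Sum = 102, n = 4
Mean flow = 102/4
= 25.50


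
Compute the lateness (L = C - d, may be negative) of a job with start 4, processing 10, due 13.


Completion = 4 + 10 = 14
Lateness = C - d = 14 - 13
= 1


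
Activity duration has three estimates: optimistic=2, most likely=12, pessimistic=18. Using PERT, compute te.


te = (o + 4m + p) / 6
= (2 + 4×12 + 18) / 6
= (2 + 48 + 18) / 6
= 68 / 6
= 11.33


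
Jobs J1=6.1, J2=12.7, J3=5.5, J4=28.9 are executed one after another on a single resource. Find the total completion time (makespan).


Sequential makespan: sum all processing times
= 6.1 + 12.7 + 5.5 + 28.9
= 53.2 time units


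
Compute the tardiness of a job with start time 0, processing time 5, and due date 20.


Completion = start + processing = 0 + 5 = 5
Tardiness = max(0, C - d) = max(0, 5 - 20)
= max(0, -15)
= 0


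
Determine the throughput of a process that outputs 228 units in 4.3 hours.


Throughput = units / time
= 228 / 4.3
= 53.0 units/hour


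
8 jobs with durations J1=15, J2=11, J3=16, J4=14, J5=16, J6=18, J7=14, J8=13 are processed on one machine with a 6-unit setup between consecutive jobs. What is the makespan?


Makespan = Σ processing + (n-1) × setup
= (15 + 11 + 16 + 14 + 16 + 18 + 14 + 13) + (8-1)×6
= 117 + 42
= 159 time units


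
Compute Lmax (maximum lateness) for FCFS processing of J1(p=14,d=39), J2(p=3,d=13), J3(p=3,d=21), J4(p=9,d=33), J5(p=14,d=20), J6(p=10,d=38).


Lateness per job (L = C - d):
  J1: C=14, d=39, L=-25
  J2: C=17, d=13, L=4
  J3: C=20, d=21, L=-1
  J4: C=29, d=33, L=-4
  J5: C=43, d=20, L=23
  J6: C=53, d=38, L=15
Lmax = max(-25, 4, -1, -4, 23, 15)
= 23


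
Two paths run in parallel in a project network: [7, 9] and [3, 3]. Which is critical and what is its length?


Path A: 7 + 9 = 16
Path B: 3 + 3 = 6
Critical path = longest = max(16, 6)
= 16 (Path A)


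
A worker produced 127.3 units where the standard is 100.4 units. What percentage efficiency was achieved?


Efficiency = (actual / standard) × 100
= (127.3 / 100.4) × 100
= 126.8%


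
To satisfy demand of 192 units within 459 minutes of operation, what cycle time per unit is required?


Cycle time = available time / demand
= 459 / 192
= 2.39 min/unit


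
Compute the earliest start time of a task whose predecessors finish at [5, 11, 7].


ES = max of all predecessor completion times
Predecessors: [5, 11, 7]
ES = max(5, 11, 7)
= 11


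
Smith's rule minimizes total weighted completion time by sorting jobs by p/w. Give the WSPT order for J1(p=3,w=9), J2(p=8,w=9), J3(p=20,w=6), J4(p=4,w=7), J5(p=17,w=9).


WSPT (Smith's rule): sort by p/w ascending
  J1: p/w = 3/9 = 0.333
  J4: p/w = 4/7 = 0.571
  J2: p/w = 8/9 = 0.889
  J5: p/w = 17/9 = 1.889
  J3: p/w = 20/6 = 3.333
Order: J1 → J4 → J2 → J5 → J3


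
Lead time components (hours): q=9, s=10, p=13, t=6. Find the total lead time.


Lead time = queue + setup + processing + transit
= 9 + 10 + 13 + 6
= 38 hours


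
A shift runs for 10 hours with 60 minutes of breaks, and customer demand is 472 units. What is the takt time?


Available = 10×60 - 60 = 540 min
Takt time = 540 / 472
= 1.14 min/unit
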